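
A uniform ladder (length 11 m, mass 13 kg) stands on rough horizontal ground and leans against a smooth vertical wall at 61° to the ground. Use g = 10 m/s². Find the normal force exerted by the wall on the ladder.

Torques about the foot: N_wall · 11 sin 61° = 13×10×5.5 cos 61° → N_wall = 36.03 N.

N_wall ≈ 36 N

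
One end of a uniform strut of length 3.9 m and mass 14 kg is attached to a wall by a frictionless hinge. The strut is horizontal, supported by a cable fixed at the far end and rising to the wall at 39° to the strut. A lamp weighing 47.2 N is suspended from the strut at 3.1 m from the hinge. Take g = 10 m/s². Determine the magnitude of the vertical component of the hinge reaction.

|H_y| ≈ 79.7 N

Take torques about the hinge: T sin 39° · 3.9 = 14×10×1.95 + 47.2×3.1 = 419.32 N·m.
So T = 419.32 / (0.6293 × 3.9) = 170.85 N.
ΣF_y = 0: H_y = (14×10 + 47.2) − T sin 39° = 187.2 − 107.52 = 79.682 N.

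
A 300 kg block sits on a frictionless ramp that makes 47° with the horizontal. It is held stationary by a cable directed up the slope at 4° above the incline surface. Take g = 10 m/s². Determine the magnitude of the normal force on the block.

N ≈ 1890 N

Take axes along and perpendicular to the incline. Weight components: W sin 47° = 2194 N down-slope, W cos 47° = 2046 N into the surface.
Along incline: T cos 4° = W sin 47° → T = 2199 N.
Perpendicular: N = W cos 47° − T sin 4° = 1893 N.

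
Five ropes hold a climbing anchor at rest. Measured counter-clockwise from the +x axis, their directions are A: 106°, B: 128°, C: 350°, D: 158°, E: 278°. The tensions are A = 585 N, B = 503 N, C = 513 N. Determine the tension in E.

T_E ≈ 946 N

Resolve: ΣF_x = 585 cos 106° + 503 cos 128° + 513 cos 350° + T_D cos 158° + T_E cos 278° = 0.
        ΣF_y = 585 sin 106° + 503 sin 128° + 513 sin 350° + T_D sin 158° + T_E sin 278° = 0.
The known terms sum to (34.28, 869.6) N, so -0.9272 T_D + 0.1392 T_E = -34.28 and 0.3746 T_D − 0.9903 T_E = -869.6.
Solving simultaneously: T_D = 179 N, T_E = 945.9 N.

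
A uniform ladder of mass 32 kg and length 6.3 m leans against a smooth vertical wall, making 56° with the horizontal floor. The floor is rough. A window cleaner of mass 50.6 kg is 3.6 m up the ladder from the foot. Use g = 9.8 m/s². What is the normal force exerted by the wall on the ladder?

N_wall ≈ 297 N

Torques about the foot: N_wall · 6.3 sin 56° = 32×9.8×3.15 cos 56° + 50.6×9.8×3.6 cos 56° → N_wall = 296.89 N.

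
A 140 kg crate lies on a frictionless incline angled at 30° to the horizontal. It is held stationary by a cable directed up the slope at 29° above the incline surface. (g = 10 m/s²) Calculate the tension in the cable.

Take axes along and perpendicular to the incline. Weight components: W sin 30° = 700 N down-slope, W cos 30° = 1212 N into the surface.
Along incline: T cos 29° = W sin 30° → T = 800.3 N.
Perpendicular: N = W cos 30° − T sin 29° = 824.4 N.

T ≈ 800 N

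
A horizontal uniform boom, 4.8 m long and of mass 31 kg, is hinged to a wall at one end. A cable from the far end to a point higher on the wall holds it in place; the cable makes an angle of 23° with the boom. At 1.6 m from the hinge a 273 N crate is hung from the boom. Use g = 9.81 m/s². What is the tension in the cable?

T ≈ 622 N

Take torques about the hinge: T sin 23° · 4.8 = 31×9.81×2.4 + 273×1.6 = 1166.7 N·m.
So T = 1166.7 / (0.3907 × 4.8) = 622.05 N.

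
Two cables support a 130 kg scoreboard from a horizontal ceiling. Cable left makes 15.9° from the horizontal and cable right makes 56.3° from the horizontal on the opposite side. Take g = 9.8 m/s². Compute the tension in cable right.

T_right ≈ 1290 N

Weight W = 130 × 9.8 = 1274 N acts straight down.
Horizontal: T_left cos 15.9° = T_right cos 56.3°  →  T_left = 0.5769 T_right.
Vertical: T_left sin 15.9° + T_right sin 56.3° = 1274.
Substituting the horizontal relation into the vertical equation gives 0.99 T_right = 1274, so T_right = 1287 N.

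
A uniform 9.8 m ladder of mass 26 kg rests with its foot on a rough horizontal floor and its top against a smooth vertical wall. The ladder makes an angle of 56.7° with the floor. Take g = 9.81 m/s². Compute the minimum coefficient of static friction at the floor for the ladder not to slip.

μ_min ≈ 0.328

ΣF_y = 0: N_floor = 26×9.81 = 255.06 N.
Torques about the foot: N_wall · 9.8 sin 56.7° = 26×9.81×4.9 cos 56.7° → N_wall = 83.772 N.
ΣF_x = 0: f_floor = N_wall = 83.772 N.
μ_min = f_floor / N_floor = 83.772 / 255.06 = 0.3284.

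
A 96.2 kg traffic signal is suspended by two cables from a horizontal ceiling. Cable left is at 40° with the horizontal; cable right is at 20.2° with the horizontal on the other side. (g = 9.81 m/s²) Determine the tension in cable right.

Weight W = 96.2 × 9.81 = 943.7 N acts straight down.
Horizontal: T_left cos 40° = T_right cos 20.2°  →  T_left = 1.225 T_right.
Vertical: T_left sin 40° + T_right sin 20.2° = 943.7.
Substituting the horizontal relation into the vertical equation gives 1.133 T_right = 943.7, so T_right = 833.1 N.

T_right ≈ 833 N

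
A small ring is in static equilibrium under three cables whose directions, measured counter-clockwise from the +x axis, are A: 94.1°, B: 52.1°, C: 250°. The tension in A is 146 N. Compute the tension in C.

T_C ≈ 318 N

Resolve: ΣF_x = 146 cos 94.1° + T_B cos 52.1° + T_C cos 250° = 0.
        ΣF_y = 146 sin 94.1° + T_B sin 52.1° + T_C sin 250° = 0.
The known terms sum to (-10.44, 145.6) N, so 0.6143 T_B − 0.3420 T_C = 10.44 and 0.7891 T_B − 0.9397 T_C = -145.6.
Solving simultaneously: T_B = 194 N, T_C = 317.8 N.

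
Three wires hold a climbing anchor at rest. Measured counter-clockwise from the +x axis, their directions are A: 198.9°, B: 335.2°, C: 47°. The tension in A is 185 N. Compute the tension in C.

T_C ≈ 135 N

Resolve: ΣF_x = 185 cos 198.9° + T_B cos 335.2° + T_C cos 47° = 0.
        ΣF_y = 185 sin 198.9° + T_B sin 335.2° + T_C sin 47° = 0.
The known terms sum to (-175, -59.92) N, so 0.9078 T_B + 0.6820 T_C = 175 and -0.4195 T_B + 0.7314 T_C = 59.92.
Solving simultaneously: T_B = 91.73 N, T_C = 134.5 N.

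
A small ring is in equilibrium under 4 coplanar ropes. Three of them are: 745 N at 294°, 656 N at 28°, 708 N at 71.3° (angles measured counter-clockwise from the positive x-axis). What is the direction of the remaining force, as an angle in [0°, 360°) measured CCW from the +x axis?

θ ≈ 195°

Sum the known components: ΣF_x = 1109 N, ΣF_y = 298 N.
For equilibrium the remaining force must supply (−ΣF_x, −ΣF_y) = (-1109, -298) N.
Magnitude = √((-1109)² + (-298)²) = 1149 N; direction = atan2(-298, -1109) = 195.0°.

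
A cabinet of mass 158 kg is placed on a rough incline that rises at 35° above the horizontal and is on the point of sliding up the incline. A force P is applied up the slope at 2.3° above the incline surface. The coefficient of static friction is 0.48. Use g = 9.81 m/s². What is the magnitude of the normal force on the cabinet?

N ≈ 1210 N

On the verge of sliding up the incline, friction equals μN and acts down the slope.
Perpendicular: N + P sin 2.3° = W cos 35° = 1270 N.
Along incline: P cos 2.3° = W sin 35° + μN  with W sin 35° = 889 N.
Solving the pair for P and N: P = 1471 N, N = 1211 N (and f = μN = 581.1 N).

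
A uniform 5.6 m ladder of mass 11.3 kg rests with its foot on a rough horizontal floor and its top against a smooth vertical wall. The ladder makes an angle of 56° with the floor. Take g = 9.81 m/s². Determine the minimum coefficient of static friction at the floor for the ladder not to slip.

ΣF_y = 0: N_floor = 11.3×9.81 = 110.85 N.
Torques about the foot: N_wall · 5.6 sin 56° = 11.3×9.81×2.8 cos 56° → N_wall = 37.386 N.
ΣF_x = 0: f_floor = N_wall = 37.386 N.
μ_min = f_floor / N_floor = 37.386 / 110.85 = 0.3373.

μ_min ≈ 0.337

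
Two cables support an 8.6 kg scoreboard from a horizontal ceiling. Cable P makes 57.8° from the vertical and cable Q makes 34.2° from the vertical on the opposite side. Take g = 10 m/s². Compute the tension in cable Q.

Angles from the horizontal: cable P is 90° − 57.8° = 32.2°, cable Q is 90° − 34.2° = 55.8°.
Weight W = 8.6 × 10 = 86 N acts straight down.
Horizontal: T_P cos 32.2° = T_Q cos 55.8°  →  T_P = 0.6642 T_Q.
Vertical: T_P sin 32.2° + T_Q sin 55.8° = 86.
Substituting the horizontal relation into the vertical equation gives 1.181 T_Q = 86, so T_Q = 72.82 N.

T_Q ≈ 72.8 N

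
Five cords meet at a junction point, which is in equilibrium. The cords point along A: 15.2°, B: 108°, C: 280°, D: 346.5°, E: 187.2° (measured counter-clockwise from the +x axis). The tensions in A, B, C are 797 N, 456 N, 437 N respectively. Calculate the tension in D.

Resolve: ΣF_x = 797 cos 15.2° + 456 cos 108° + 437 cos 280° + T_D cos 346.5° + T_E cos 187.2° = 0.
        ΣF_y = 797 sin 15.2° + 456 sin 108° + 437 sin 280° + T_D sin 346.5° + T_E sin 187.2° = 0.
The known terms sum to (704.1, 212.3) N, so 0.9724 T_D − 0.9921 T_E = -704.1 and -0.2334 T_D − 0.1253 T_E = -212.3.
Solving simultaneously: T_D = 346.2 N, T_E = 1049 N.

T_D ≈ 346 N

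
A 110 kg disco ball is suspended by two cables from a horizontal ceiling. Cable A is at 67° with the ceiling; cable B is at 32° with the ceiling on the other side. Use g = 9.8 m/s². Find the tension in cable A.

Weight W = 110 × 9.8 = 1078 N acts straight down.
Horizontal: T_A cos 67° = T_B cos 32°  →  T_B = 0.4607 T_A.
Vertical: T_A sin 67° + T_B sin 32° = 1078.
Substituting the horizontal relation into the vertical equation gives 1.165 T_A = 1078, so T_A = 925.6 N.

T_A ≈ 926 N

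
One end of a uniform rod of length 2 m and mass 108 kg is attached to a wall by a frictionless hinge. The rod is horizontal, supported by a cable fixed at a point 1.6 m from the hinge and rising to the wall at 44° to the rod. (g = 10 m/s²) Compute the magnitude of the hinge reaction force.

Take torques about the hinge: T sin 44° · 1.6 = 108×10×1 = 1080 N·m.
So T = 1080 / (0.6947 × 1.6) = 971.7 N.
ΣF_x = 0: H_x = T cos 44° = 698.98 N.
ΣF_y = 0: H_y = (108×10) − T sin 44° = 1080 − 675 = 405 N.
|H| = √(H_x² + H_y²) = √((698.98)² + (405)²) = 807.84 N.

|H| ≈ 808 N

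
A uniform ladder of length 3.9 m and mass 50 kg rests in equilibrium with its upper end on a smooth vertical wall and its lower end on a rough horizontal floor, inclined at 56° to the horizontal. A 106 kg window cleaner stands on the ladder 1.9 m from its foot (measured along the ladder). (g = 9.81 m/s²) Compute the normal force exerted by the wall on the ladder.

Torques about the foot: N_wall · 3.9 sin 56° = 50×9.81×1.95 cos 56° + 106×9.81×1.9 cos 56° → N_wall = 507.13 N.

N_wall ≈ 507 N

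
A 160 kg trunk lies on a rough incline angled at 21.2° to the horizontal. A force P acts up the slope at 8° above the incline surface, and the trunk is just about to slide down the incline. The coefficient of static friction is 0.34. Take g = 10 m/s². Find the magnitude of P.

On the verge of sliding down the incline, friction equals μN and acts up the slope.
Perpendicular: N + P sin 8° = W cos 21.2° = 1492 N.
Along incline: P cos 8° + μN = W sin 21.2° with W sin 21.2° = 578.6 N.
Solving the pair for P and N: P = 75.74 N, N = 1481 N (and f = μN = 503.6 N).

P ≈ 75.7 N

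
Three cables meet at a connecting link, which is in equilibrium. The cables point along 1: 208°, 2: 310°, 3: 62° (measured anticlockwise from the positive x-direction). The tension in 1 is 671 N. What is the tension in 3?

Resolve: ΣF_x = 671 cos 208° + T_2 cos 310° + T_3 cos 62° = 0.
        ΣF_y = 671 sin 208° + T_2 sin 310° + T_3 sin 62° = 0.
The known terms sum to (-592.5, -315) N, so 0.6428 T_2 + 0.4695 T_3 = 592.5 and -0.7660 T_2 + 0.8829 T_3 = 315.
Solving simultaneously: T_2 = 404.7 N, T_3 = 707.9 N.

T_3 ≈ 708 N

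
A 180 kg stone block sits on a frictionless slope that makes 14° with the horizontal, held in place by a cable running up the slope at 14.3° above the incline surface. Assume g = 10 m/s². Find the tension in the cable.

Take axes along and perpendicular to the incline. Weight components: W sin 14° = 435.5 N down-slope, W cos 14° = 1747 N into the surface.
Along incline: T cos 14.3° = W sin 14° → T = 449.4 N.
Perpendicular: N = W cos 14° − T sin 14.3° = 1636 N.

T ≈ 449 N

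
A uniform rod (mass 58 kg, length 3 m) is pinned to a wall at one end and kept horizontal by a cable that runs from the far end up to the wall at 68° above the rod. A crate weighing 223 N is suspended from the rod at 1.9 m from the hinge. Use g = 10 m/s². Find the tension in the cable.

T ≈ 465 N

Take torques about the hinge: T sin 68° · 3 = 58×10×1.5 + 223×1.9 = 1293.7 N·m.
So T = 1293.7 / (0.9272 × 3) = 465.1 N.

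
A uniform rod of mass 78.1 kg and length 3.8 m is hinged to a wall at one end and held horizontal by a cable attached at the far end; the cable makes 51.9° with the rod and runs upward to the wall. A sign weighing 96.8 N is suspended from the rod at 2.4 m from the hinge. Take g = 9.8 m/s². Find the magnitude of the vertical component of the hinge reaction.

|H_y| ≈ 418 N

Take torques about the hinge: T sin 51.9° · 3.8 = 78.1×9.8×1.9 + 96.8×2.4 = 1686.5 N·m.
So T = 1686.5 / (0.7869 × 3.8) = 563.99 N.
ΣF_y = 0: H_y = (78.1×9.8 + 96.8) − T sin 51.9° = 862.18 − 443.83 = 418.35 N.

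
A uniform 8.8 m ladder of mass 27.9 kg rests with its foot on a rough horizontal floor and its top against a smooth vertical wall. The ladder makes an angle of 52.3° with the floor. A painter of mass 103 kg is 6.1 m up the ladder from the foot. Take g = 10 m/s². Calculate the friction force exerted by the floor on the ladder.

f ≈ 660 N

Torques about the foot: N_wall · 8.8 sin 52.3° = 27.9×10×4.4 cos 52.3° + 103×10×6.1 cos 52.3° → N_wall = 659.64 N.
ΣF_x = 0: f_floor = N_wall = 659.64 N.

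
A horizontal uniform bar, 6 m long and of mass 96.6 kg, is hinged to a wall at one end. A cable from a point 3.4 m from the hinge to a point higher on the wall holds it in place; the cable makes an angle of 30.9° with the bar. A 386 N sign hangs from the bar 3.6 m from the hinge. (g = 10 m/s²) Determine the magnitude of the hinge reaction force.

|H| ≈ 2110 N

Take torques about the hinge: T sin 30.9° · 3.4 = 96.6×10×3 + 386×3.6 = 4287.6 N·m.
So T = 4287.6 / (0.5135 × 3.4) = 2455.6 N.
ΣF_x = 0: H_x = T cos 30.9° = 2107.1 N.
ΣF_y = 0: H_y = (96.6×10 + 386) − T sin 30.9° = 1352 − 1261.1 = 90.941 N.
|H| = √(H_x² + H_y²) = √((2107.1)² + (90.941)²) = 2109 N.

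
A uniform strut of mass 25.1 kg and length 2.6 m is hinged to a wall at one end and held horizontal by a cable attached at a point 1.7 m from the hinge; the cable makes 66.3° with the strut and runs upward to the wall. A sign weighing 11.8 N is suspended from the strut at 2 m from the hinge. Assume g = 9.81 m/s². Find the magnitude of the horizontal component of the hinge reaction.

Take torques about the hinge: T sin 66.3° · 1.7 = 25.1×9.81×1.3 + 11.8×2 = 343.7 N·m.
So T = 343.7 / (0.9157 × 1.7) = 220.8 N.
ΣF_x = 0: H_x = T cos 66.3° = 88.749 N.

H_x ≈ 88.7 N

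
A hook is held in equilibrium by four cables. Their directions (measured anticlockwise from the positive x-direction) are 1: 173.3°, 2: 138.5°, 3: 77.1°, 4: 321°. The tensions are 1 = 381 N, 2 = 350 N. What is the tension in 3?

T_3 ≈ 210 N

Resolve: ΣF_x = 381 cos 173.3° + 350 cos 138.5° + T_3 cos 77.1° + T_4 cos 321° = 0.
        ΣF_y = 381 sin 173.3° + 350 sin 138.5° + T_3 sin 77.1° + T_4 sin 321° = 0.
The known terms sum to (-640.5, 276.4) N, so 0.2233 T_3 + 0.7771 T_4 = 640.5 and 0.9748 T_3 − 0.6293 T_4 = -276.4.
Solving simultaneously: T_3 = 209.7 N, T_4 = 764 N.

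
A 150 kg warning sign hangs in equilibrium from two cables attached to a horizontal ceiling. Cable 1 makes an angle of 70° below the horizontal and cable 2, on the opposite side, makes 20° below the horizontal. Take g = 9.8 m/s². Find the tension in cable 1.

T_1 ≈ 1380 N

Weight W = 150 × 9.8 = 1470 N acts straight down.
Horizontal: T_1 cos 70° = T_2 cos 20°  →  T_2 = 0.364 T_1.
Vertical: T_1 sin 70° + T_2 sin 20° = 1470.
Substituting the horizontal relation into the vertical equation gives 1.064 T_1 = 1470, so T_1 = 1381 N.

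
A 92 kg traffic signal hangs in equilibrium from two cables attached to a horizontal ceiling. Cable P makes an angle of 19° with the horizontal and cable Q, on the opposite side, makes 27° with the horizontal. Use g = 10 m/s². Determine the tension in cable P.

T_P ≈ 1140 N

Weight W = 92 × 10 = 920 N acts straight down.
Horizontal: T_P cos 19° = T_Q cos 27°  →  T_Q = 1.061 T_P.
Vertical: T_P sin 19° + T_Q sin 27° = 920.
Substituting the horizontal relation into the vertical equation gives 0.8073 T_P = 920, so T_P = 1140 N.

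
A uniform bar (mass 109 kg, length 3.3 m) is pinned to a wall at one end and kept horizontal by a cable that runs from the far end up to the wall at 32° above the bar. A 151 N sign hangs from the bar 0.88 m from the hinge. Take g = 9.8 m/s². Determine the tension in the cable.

T ≈ 1080 N

Take torques about the hinge: T sin 32° · 3.3 = 109×9.8×1.65 + 151×0.88 = 1895.4 N·m.
So T = 1895.4 / (0.5299 × 3.3) = 1083.9 N.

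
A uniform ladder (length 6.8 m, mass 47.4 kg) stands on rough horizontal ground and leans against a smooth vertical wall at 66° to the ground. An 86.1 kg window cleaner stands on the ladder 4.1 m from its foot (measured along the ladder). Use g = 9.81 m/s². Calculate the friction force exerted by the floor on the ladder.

Torques about the foot: N_wall · 6.8 sin 66° = 47.4×9.81×3.4 cos 66° + 86.1×9.81×4.1 cos 66° → N_wall = 330.26 N.
ΣF_x = 0: f_floor = N_wall = 330.26 N.

f ≈ 330 N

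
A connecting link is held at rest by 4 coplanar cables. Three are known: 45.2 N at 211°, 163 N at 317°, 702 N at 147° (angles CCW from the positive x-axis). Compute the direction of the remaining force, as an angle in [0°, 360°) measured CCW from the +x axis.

Sum the known components: ΣF_x = -508.3 N, ΣF_y = 247.9 N.
For equilibrium the remaining force must supply (−ΣF_x, −ΣF_y) = (508.3, -247.9) N.
Magnitude = √((508.3)² + (-247.9)²) = 565.5 N; direction = atan2(-247.9, 508.3) = 334.0°.

θ ≈ 334°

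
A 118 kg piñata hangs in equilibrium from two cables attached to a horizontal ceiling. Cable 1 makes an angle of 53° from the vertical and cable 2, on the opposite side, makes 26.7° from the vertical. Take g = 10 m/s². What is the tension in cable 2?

Angles from the horizontal: cable 1 is 90° − 53° = 37°, cable 2 is 90° − 26.7° = 63.3°.
Weight W = 118 × 10 = 1180 N acts straight down.
Horizontal: T_1 cos 37° = T_2 cos 63.3°  →  T_1 = 0.5626 T_2.
Vertical: T_1 sin 37° + T_2 sin 63.3° = 1180.
Substituting the horizontal relation into the vertical equation gives 1.232 T_2 = 1180, so T_2 = 957.8 N.

T_2 ≈ 958 N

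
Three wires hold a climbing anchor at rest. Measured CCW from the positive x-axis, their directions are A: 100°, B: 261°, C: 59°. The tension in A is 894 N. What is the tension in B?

Resolve: ΣF_x = 894 cos 100° + T_B cos 261° + T_C cos 59° = 0.
        ΣF_y = 894 sin 100° + T_B sin 261° + T_C sin 59° = 0.
The known terms sum to (-155.2, 880.4) N, so -0.1564 T_B + 0.5150 T_C = 155.2 and -0.9877 T_B + 0.8572 T_C = -880.4.
Solving simultaneously: T_B = 1566 N, T_C = 777 N.

T_B ≈ 1570 N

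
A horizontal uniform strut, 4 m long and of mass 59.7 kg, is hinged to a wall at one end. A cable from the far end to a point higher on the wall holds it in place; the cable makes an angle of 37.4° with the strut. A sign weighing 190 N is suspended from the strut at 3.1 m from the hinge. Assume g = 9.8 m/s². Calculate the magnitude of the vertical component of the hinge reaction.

Take torques about the hinge: T sin 37.4° · 4 = 59.7×9.8×2 + 190×3.1 = 1759.1 N·m.
So T = 1759.1 / (0.6074 × 4) = 724.07 N.
ΣF_y = 0: H_y = (59.7×9.8 + 190) − T sin 37.4° = 775.06 − 439.78 = 335.28 N.

|H_y| ≈ 335 N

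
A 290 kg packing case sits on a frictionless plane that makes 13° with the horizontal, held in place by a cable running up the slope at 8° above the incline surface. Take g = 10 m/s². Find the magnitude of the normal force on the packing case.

Take axes along and perpendicular to the incline. Weight components: W sin 13° = 652.4 N down-slope, W cos 13° = 2826 N into the surface.
Along incline: T cos 8° = W sin 13° → T = 658.8 N.
Perpendicular: N = W cos 13° − T sin 8° = 2734 N.

N ≈ 2730 N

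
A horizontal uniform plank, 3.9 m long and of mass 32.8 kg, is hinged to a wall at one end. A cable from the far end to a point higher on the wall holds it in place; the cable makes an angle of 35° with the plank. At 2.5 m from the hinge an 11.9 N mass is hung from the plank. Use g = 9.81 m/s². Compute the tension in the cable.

Take torques about the hinge: T sin 35° · 3.9 = 32.8×9.81×1.95 + 11.9×2.5 = 657.2 N·m.
So T = 657.2 / (0.5736 × 3.9) = 293.79 N.

T ≈ 294 N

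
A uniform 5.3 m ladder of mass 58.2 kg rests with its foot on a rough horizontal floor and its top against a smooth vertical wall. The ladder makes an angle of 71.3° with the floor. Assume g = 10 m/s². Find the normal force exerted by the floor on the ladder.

N_floor ≈ 582 N

ΣF_y = 0: N_floor = 58.2×10 = 582 N.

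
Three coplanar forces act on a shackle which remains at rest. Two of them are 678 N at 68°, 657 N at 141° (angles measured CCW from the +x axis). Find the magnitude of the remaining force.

Sum the known components: ΣF_x = -256.6 N, ΣF_y = 1042 N.
For equilibrium the remaining force must supply (−ΣF_x, −ΣF_y) = (256.6, -1042) N.
Magnitude = √((256.6)² + (-1042)²) = 1073 N; direction = atan2(-1042, 256.6) = 283.8°.

F ≈ 1070 N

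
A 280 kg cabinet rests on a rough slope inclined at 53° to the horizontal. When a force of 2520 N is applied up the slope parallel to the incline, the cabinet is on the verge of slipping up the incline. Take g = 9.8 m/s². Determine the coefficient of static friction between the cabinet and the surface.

μ ≈ 0.199

On the verge of sliding up the incline, friction is at its maximum μN and acts down the slope.
Perpendicular to incline: N = W cos 53° − P sin 0° = 1651 − 0 = 1651 N.
Along incline: P cos 0° − μN = W sin 53° → μ = −(W sin 53° − P cos 0°) / N = 0.199.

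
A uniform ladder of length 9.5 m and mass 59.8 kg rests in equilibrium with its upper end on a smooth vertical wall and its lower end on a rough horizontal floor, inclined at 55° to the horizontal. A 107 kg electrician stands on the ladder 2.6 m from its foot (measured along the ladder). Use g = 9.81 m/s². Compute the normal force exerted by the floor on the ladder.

ΣF_y = 0: N_floor = 59.8×9.81 + 107×9.81 = 1636.3 N.

N_floor ≈ 1640 N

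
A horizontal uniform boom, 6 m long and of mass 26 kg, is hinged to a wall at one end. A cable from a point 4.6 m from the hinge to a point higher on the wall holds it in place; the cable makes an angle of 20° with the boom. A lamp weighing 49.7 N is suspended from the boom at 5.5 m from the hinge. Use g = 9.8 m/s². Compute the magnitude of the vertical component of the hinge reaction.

|H_y| ≈ 78.9 N

Take torques about the hinge: T sin 20° · 4.6 = 26×9.8×3 + 49.7×5.5 = 1037.8 N·m.
So T = 1037.8 / (0.3420 × 4.6) = 659.6 N.
ΣF_y = 0: H_y = (26×9.8 + 49.7) − T sin 20° = 304.5 − 225.6 = 78.902 N.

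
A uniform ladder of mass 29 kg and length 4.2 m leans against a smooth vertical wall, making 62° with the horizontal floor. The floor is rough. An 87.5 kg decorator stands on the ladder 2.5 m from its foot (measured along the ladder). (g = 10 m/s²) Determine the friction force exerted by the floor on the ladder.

f ≈ 354 N

Torques about the foot: N_wall · 4.2 sin 62° = 29×10×2.1 cos 62° + 87.5×10×2.5 cos 62° → N_wall = 354.03 N.
ΣF_x = 0: f_floor = N_wall = 354.03 N.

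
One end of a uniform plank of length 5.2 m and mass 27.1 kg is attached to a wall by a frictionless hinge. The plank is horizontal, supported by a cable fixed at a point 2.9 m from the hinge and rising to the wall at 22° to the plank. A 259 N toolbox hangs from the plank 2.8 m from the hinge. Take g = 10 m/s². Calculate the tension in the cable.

Take torques about the hinge: T sin 22° · 2.9 = 27.1×10×2.6 + 259×2.8 = 1429.8 N·m.
So T = 1429.8 / (0.3746 × 2.9) = 1316.1 N.

T ≈ 1320 N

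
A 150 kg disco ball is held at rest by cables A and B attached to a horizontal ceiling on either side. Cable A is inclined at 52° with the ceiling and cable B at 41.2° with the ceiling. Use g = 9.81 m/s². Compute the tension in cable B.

Weight W = 150 × 9.81 = 1472 N acts straight down.
Horizontal: T_A cos 52° = T_B cos 41.2°  →  T_A = 1.222 T_B.
Vertical: T_A sin 52° + T_B sin 41.2° = 1472.
Substituting the horizontal relation into the vertical equation gives 1.622 T_B = 1472, so T_B = 907.4 N.

T_B ≈ 907 N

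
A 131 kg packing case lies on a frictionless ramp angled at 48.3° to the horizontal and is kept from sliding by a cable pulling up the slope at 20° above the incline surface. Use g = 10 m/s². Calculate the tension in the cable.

Take axes along and perpendicular to the incline. Weight components: W sin 48.3° = 978.1 N down-slope, W cos 48.3° = 871.5 N into the surface.
Along incline: T cos 20° = W sin 48.3° → T = 1041 N.
Perpendicular: N = W cos 48.3° − T sin 20° = 515.5 N.

T ≈ 1040 N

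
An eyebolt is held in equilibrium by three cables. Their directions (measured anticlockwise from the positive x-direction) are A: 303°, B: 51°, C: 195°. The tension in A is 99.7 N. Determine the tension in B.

T_B ≈ 161 N

Resolve: ΣF_x = 99.7 cos 303° + T_B cos 51° + T_C cos 195° = 0.
        ΣF_y = 99.7 sin 303° + T_B sin 51° + T_C sin 195° = 0.
The known terms sum to (54.3, -83.62) N, so 0.6293 T_B − 0.9659 T_C = -54.3 and 0.7771 T_B − 0.2588 T_C = 83.62.
Solving simultaneously: T_B = 161.3 N, T_C = 161.3 N.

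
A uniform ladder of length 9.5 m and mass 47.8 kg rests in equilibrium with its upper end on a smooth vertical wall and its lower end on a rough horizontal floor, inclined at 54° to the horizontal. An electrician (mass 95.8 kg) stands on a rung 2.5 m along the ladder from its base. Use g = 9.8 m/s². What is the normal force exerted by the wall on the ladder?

N_wall ≈ 350 N

Torques about the foot: N_wall · 9.5 sin 54° = 47.8×9.8×4.75 cos 54° + 95.8×9.8×2.5 cos 54° → N_wall = 349.67 N.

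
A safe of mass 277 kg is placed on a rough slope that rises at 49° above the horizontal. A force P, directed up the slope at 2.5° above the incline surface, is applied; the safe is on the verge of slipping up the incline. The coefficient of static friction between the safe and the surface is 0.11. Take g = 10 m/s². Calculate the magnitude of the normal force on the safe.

On the verge of sliding up the incline, friction equals μN and acts down the slope.
Perpendicular: N + P sin 2.5° = W cos 49° = 1817 N.
Along incline: P cos 2.5° = W sin 49° + μN  with W sin 49° = 2091 N.
Solving the pair for P and N: P = 2282 N, N = 1718 N (and f = μN = 189 N).

N ≈ 1720 N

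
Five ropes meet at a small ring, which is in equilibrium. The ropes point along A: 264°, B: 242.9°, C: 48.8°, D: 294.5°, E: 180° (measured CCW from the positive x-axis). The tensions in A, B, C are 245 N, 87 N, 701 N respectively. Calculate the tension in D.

T_D ≈ 227 N

Resolve: ΣF_x = 245 cos 264° + 87 cos 242.9° + 701 cos 48.8° + T_D cos 294.5° + T_E cos 180° = 0.
        ΣF_y = 245 sin 264° + 87 sin 242.9° + 701 sin 48.8° + T_D sin 294.5° + T_E sin 180° = 0.
The known terms sum to (396.5, 206.3) N, so 0.4147 T_D − 1.0000 T_E = -396.5 and -0.9100 T_D + 0.0000 T_E = -206.3.
Solving simultaneously: T_D = 226.8 N, T_E = 490.5 N.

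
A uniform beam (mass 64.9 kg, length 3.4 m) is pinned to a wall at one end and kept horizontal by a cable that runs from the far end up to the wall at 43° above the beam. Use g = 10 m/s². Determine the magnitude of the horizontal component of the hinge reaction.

H_x ≈ 348 N

Take torques about the hinge: T sin 43° · 3.4 = 64.9×10×1.7 = 1103.3 N·m.
So T = 1103.3 / (0.6820 × 3.4) = 475.81 N.
ΣF_x = 0: H_x = T cos 43° = 347.98 N.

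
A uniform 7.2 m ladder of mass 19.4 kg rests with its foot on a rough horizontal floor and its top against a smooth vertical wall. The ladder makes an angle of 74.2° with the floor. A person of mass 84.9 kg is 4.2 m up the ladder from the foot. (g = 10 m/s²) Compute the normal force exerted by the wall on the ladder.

Torques about the foot: N_wall · 7.2 sin 74.2° = 19.4×10×3.6 cos 74.2° + 84.9×10×4.2 cos 74.2° → N_wall = 167.59 N.

N_wall ≈ 168 N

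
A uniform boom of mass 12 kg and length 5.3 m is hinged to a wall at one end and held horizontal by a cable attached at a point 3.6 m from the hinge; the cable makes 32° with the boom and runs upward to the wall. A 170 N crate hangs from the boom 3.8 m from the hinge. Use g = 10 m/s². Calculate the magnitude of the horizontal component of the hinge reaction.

H_x ≈ 429 N

Take torques about the hinge: T sin 32° · 3.6 = 12×10×2.65 + 170×3.8 = 964 N·m.
So T = 964 / (0.5299 × 3.6) = 505.32 N.
ΣF_x = 0: H_x = T cos 32° = 428.53 N.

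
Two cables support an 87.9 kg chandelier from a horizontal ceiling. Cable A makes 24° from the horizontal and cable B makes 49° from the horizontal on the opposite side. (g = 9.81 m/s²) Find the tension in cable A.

Weight W = 87.9 × 9.81 = 862.3 N acts straight down.
Horizontal: T_A cos 24° = T_B cos 49°  →  T_B = 1.392 T_A.
Vertical: T_A sin 24° + T_B sin 49° = 862.3.
Substituting the horizontal relation into the vertical equation gives 1.458 T_A = 862.3, so T_A = 591.6 N.

T_A ≈ 592 N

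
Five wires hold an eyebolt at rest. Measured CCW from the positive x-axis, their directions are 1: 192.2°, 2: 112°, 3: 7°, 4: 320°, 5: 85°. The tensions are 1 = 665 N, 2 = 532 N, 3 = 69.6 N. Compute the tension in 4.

T_4 ≈ 987 N

Resolve: ΣF_x = 665 cos 192.2° + 532 cos 112° + 69.6 cos 7° + T_4 cos 320° + T_5 cos 85° = 0.
        ΣF_y = 665 sin 192.2° + 532 sin 112° + 69.6 sin 7° + T_4 sin 320° + T_5 sin 85° = 0.
The known terms sum to (-780.2, 361.2) N, so 0.7660 T_4 + 0.0872 T_5 = 780.2 and -0.6428 T_4 + 0.9962 T_5 = -361.2.
Solving simultaneously: T_4 = 987.2 N, T_5 = 274.4 N.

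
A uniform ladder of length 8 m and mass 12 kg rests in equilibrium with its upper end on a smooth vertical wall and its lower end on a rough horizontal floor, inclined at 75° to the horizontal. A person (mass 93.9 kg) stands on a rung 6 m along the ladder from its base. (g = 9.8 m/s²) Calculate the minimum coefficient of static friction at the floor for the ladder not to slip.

ΣF_y = 0: N_floor = 12×9.8 + 93.9×9.8 = 1037.8 N.
Torques about the foot: N_wall · 8 sin 75° = 12×9.8×4 cos 75° + 93.9×9.8×6 cos 75° → N_wall = 200.68 N.
ΣF_x = 0: f_floor = N_wall = 200.68 N.
μ_min = f_floor / N_floor = 200.68 / 1037.8 = 0.1934.

μ_min ≈ 0.193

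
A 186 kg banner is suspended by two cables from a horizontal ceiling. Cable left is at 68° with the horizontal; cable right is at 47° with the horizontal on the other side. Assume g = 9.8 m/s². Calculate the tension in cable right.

Weight W = 186 × 9.8 = 1823 N acts straight down.
Horizontal: T_left cos 68° = T_right cos 47°  →  T_left = 1.821 T_right.
Vertical: T_left sin 68° + T_right sin 47° = 1823.
Substituting the horizontal relation into the vertical equation gives 2.419 T_right = 1823, so T_right = 753.4 N.

T_right ≈ 753 N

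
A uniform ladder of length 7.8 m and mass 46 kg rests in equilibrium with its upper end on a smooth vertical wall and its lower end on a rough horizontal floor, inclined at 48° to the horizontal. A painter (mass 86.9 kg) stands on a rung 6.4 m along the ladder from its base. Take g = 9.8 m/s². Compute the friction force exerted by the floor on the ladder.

f ≈ 832 N

Torques about the foot: N_wall · 7.8 sin 48° = 46×9.8×3.9 cos 48° + 86.9×9.8×6.4 cos 48° → N_wall = 832.12 N.
ΣF_x = 0: f_floor = N_wall = 832.12 N.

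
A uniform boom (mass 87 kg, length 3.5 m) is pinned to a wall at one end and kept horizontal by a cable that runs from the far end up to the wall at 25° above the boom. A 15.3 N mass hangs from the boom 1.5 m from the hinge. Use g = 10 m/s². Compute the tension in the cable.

Take torques about the hinge: T sin 25° · 3.5 = 87×10×1.75 + 15.3×1.5 = 1545.5 N·m.
So T = 1545.5 / (0.4226 × 3.5) = 1044.8 N.

T ≈ 1040 N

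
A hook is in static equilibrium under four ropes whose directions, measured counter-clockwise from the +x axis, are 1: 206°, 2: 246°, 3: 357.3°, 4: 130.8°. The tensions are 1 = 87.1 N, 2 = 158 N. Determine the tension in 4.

Resolve: ΣF_x = 87.1 cos 206° + 158 cos 246° + T_3 cos 357.3° + T_4 cos 130.8° = 0.
        ΣF_y = 87.1 sin 206° + 158 sin 246° + T_3 sin 357.3° + T_4 sin 130.8° = 0.
The known terms sum to (-142.5, -182.5) N, so 0.9989 T_3 − 0.6534 T_4 = 142.5 and -0.0471 T_3 + 0.7570 T_4 = 182.5.
Solving simultaneously: T_3 = 313.2 N, T_4 = 260.6 N.

T_4 ≈ 261 N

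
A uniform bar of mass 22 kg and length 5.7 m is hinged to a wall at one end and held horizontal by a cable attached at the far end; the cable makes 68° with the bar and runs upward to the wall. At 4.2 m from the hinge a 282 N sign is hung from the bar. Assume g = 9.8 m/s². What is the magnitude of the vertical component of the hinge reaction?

Take torques about the hinge: T sin 68° · 5.7 = 22×9.8×2.85 + 282×4.2 = 1798.9 N·m.
So T = 1798.9 / (0.9272 × 5.7) = 340.37 N.
ΣF_y = 0: H_y = (22×9.8 + 282) − T sin 68° = 497.6 − 315.59 = 182.01 N.

|H_y| ≈ 182 N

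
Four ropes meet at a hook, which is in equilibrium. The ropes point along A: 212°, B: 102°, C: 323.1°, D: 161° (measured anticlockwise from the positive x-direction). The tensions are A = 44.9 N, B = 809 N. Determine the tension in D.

Resolve: ΣF_x = 44.9 cos 212° + 809 cos 102° + T_C cos 323.1° + T_D cos 161° = 0.
        ΣF_y = 44.9 sin 212° + 809 sin 102° + T_C sin 323.1° + T_D sin 161° = 0.
The known terms sum to (-206.3, 767.5) N, so 0.7997 T_C − 0.9455 T_D = 206.3 and -0.6004 T_C + 0.3256 T_D = -767.5.
Solving simultaneously: T_C = 2143 N, T_D = 1594 N.

T_D ≈ 1590 N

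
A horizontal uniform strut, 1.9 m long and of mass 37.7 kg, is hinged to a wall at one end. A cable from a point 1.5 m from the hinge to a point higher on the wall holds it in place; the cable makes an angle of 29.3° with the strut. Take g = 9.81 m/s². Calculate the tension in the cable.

Take torques about the hinge: T sin 29.3° · 1.5 = 37.7×9.81×0.95 = 351.35 N·m.
So T = 351.35 / (0.4894 × 1.5) = 478.62 N.

T ≈ 479 N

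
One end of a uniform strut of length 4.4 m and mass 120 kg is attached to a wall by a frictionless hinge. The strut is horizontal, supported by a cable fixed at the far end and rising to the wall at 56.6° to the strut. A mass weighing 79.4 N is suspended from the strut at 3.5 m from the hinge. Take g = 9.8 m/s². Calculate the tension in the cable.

T ≈ 780 N

Take torques about the hinge: T sin 56.6° · 4.4 = 120×9.8×2.2 + 79.4×3.5 = 2865.1 N·m.
So T = 2865.1 / (0.8348 × 4.4) = 779.97 N.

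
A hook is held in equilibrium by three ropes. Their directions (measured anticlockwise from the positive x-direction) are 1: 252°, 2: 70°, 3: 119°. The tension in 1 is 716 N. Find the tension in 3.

Resolve: ΣF_x = 716 cos 252° + T_2 cos 70° + T_3 cos 119° = 0.
        ΣF_y = 716 sin 252° + T_2 sin 70° + T_3 sin 119° = 0.
The known terms sum to (-221.3, -681) N, so 0.3420 T_2 − 0.4848 T_3 = 221.3 and 0.9397 T_2 + 0.8746 T_3 = 681.
Solving simultaneously: T_2 = 693.8 N, T_3 = 33.11 N.

T_3 ≈ 33.1 N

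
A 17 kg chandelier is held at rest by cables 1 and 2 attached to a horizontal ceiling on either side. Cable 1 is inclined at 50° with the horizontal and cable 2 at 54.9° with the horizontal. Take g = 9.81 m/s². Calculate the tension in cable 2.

Weight W = 17 × 9.81 = 166.8 N acts straight down.
Horizontal: T_1 cos 50° = T_2 cos 54.9°  →  T_1 = 0.8945 T_2.
Vertical: T_1 sin 50° + T_2 sin 54.9° = 166.8.
Substituting the horizontal relation into the vertical equation gives 1.503 T_2 = 166.8, so T_2 = 110.9 N.

T_2 ≈ 111 N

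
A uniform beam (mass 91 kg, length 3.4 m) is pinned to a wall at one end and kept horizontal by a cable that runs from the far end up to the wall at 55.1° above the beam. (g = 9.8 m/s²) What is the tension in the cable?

Take torques about the hinge: T sin 55.1° · 3.4 = 91×9.8×1.7 = 1516.1 N·m.
So T = 1516.1 / (0.8202 × 3.4) = 543.68 N.

T ≈ 544 N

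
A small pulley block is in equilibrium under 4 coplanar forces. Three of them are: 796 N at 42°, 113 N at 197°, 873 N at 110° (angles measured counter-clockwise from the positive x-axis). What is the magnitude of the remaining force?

F ≈ 1330 N

Sum the known components: ΣF_x = 184.9 N, ΣF_y = 1320 N.
For equilibrium the remaining force must supply (−ΣF_x, −ΣF_y) = (-184.9, -1320) N.
Magnitude = √((-184.9)² + (-1320)²) = 1333 N; direction = atan2(-1320, -184.9) = 262.0°.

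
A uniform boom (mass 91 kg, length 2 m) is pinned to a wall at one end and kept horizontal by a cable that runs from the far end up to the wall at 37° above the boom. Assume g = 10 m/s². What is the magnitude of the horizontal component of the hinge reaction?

Take torques about the hinge: T sin 37° · 2 = 91×10×1 = 910 N·m.
So T = 910 / (0.6018 × 2) = 756.05 N.
ΣF_x = 0: H_x = T cos 37° = 603.81 N.

H_x ≈ 604 N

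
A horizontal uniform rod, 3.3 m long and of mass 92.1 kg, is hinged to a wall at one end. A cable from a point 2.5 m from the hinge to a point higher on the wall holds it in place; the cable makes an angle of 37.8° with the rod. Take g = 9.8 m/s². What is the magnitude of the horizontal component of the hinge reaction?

Take torques about the hinge: T sin 37.8° · 2.5 = 92.1×9.8×1.65 = 1489.3 N·m.
So T = 1489.3 / (0.6129 × 2.5) = 971.93 N.
ΣF_x = 0: H_x = T cos 37.8° = 767.98 N.

H_x ≈ 768 N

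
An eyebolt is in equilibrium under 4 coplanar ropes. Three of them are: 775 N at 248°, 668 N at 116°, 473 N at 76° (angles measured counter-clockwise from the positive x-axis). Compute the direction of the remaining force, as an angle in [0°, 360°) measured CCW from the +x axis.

Sum the known components: ΣF_x = -468.7 N, ΣF_y = 340.8 N.
For equilibrium the remaining force must supply (−ΣF_x, −ΣF_y) = (468.7, -340.8) N.
Magnitude = √((468.7)² + (-340.8)²) = 579.5 N; direction = atan2(-340.8, 468.7) = 324.0°.

θ ≈ 324°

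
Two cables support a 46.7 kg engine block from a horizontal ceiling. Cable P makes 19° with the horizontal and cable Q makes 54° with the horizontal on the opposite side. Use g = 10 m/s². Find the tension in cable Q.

Weight W = 46.7 × 10 = 467 N acts straight down.
Horizontal: T_P cos 19° = T_Q cos 54°  →  T_P = 0.6217 T_Q.
Vertical: T_P sin 19° + T_Q sin 54° = 467.
Substituting the horizontal relation into the vertical equation gives 1.011 T_Q = 467, so T_Q = 461.7 N.

T_Q ≈ 462 N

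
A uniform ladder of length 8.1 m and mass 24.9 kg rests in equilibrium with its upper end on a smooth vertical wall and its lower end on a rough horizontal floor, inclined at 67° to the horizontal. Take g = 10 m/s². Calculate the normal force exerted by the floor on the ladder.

N_floor ≈ 249 N

ΣF_y = 0: N_floor = 24.9×10 = 249 N.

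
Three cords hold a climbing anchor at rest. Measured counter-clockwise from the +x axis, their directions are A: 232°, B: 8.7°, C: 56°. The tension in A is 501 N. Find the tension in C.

Resolve: ΣF_x = 501 cos 232° + T_B cos 8.7° + T_C cos 56° = 0.
        ΣF_y = 501 sin 232° + T_B sin 8.7° + T_C sin 56° = 0.
The known terms sum to (-308.4, -394.8) N, so 0.9885 T_B + 0.5592 T_C = 308.4 and 0.1513 T_B + 0.8290 T_C = 394.8.
Solving simultaneously: T_B = 47.55 N, T_C = 467.5 N.

T_C ≈ 468 N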